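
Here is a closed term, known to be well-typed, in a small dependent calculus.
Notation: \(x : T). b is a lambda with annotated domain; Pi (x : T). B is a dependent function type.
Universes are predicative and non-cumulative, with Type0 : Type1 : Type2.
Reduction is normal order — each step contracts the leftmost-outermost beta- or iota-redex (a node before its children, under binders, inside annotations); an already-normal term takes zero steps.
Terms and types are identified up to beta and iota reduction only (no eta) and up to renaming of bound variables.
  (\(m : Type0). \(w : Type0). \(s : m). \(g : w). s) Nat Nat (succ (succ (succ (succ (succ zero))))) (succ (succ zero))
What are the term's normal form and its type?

reduced normal form:
  succ (succ (succ (succ (succ zero))))
type:
  Nat


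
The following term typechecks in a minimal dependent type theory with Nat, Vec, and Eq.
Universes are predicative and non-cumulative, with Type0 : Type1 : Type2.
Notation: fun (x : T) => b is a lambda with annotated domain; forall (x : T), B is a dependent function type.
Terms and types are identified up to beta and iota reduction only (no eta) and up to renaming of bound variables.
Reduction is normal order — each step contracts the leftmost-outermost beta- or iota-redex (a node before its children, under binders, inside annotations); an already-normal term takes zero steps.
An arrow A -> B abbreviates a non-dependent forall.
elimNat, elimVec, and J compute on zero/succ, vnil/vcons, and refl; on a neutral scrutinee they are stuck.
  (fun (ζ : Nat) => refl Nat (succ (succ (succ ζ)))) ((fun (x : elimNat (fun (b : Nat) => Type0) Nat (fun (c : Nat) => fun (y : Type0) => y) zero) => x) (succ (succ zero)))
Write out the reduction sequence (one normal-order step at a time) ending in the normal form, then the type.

reduction (normal order):
  (fun (ζ : Nat) => refl Nat (succ (succ (succ ζ)))) ((fun (x : elimNat (fun (b : Nat) => Type0) Nat (fun (c : Nat) => fun (y : Type0) => y) zero) => x) (succ (succ zero)))
  ~> refl Nat (succ (succ (succ ((fun (ζ : elimNat (fun (x : Nat) => Type0) Nat (fun (b : Nat) => fun (c : Type0) => c) zero) => ζ) (succ (succ zero))))))
  ~> refl Nat (succ (succ (succ (succ (succ zero)))))
the term's type:
  Eq Nat (succ (succ (succ (succ (succ zero))))) (succ (succ (succ (succ (succ zero)))))


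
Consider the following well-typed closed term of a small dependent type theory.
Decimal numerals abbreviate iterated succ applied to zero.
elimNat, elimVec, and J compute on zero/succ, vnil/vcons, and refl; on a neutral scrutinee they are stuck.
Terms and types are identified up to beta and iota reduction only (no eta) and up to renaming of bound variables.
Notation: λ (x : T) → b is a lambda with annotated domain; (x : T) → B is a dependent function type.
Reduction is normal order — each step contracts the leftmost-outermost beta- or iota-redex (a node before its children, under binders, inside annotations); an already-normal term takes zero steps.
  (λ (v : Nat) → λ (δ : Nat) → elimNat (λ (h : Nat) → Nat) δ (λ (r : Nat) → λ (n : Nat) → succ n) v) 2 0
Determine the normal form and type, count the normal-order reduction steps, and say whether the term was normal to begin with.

resulting normal form:
  2
the term's type:
  Nat
normal-order step count: 9
started in normal form: no
first redex: a beta-redex


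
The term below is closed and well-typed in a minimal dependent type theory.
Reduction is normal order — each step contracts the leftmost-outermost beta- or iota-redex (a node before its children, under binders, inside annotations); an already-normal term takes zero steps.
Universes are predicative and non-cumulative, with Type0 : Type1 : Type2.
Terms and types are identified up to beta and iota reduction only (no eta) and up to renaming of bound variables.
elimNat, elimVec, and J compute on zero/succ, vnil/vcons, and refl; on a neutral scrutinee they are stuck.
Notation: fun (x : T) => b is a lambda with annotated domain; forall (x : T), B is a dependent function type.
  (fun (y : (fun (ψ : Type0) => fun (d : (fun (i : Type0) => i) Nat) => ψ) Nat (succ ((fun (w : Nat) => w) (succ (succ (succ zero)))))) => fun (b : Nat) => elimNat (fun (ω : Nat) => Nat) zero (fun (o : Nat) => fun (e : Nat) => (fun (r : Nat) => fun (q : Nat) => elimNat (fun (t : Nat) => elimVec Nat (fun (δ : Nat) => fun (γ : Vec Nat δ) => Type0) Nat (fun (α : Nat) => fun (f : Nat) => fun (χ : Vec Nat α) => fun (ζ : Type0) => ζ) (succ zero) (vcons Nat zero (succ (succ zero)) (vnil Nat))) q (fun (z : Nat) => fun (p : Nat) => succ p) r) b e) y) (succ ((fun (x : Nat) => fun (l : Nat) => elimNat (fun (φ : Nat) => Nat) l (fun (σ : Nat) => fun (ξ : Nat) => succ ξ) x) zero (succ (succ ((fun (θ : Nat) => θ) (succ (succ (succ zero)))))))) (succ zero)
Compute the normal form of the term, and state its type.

reduced normal form:
  succ (succ (succ (succ (succ (succ zero)))))
type:
  Nat
observation: the leftmost-outermost redex is a beta-redex, and normalization takes 37 steps.


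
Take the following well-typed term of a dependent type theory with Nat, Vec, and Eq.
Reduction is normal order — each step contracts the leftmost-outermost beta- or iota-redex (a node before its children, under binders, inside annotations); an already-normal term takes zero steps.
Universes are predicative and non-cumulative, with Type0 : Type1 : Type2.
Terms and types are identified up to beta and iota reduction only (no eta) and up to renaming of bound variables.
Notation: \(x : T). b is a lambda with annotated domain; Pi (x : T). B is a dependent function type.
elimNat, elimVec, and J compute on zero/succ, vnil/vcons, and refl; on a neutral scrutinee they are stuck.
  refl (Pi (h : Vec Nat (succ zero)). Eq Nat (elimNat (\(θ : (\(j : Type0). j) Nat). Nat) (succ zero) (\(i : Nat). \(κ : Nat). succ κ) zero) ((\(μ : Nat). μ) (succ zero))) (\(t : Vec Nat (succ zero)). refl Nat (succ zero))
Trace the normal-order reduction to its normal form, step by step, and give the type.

normal-order reduction:
  refl (Pi (h : Vec Nat (succ zero)). Eq Nat (elimNat (\(θ : (\(j : Type0). j) Nat). Nat) (succ zero) (\(i : Nat). \(κ : Nat). succ κ) zero) ((\(μ : Nat). μ) (succ zero))) (\(t : Vec Nat (succ zero)). refl Nat (succ zero))
  ~> refl (Pi (h : Vec Nat (succ zero)). Eq Nat (succ zero) ((\(θ : Nat). θ) (succ zero))) (\(j : Vec Nat (succ zero)). refl Nat (succ zero))
  ~> refl (Pi (h : Vec Nat (succ zero)). Eq Nat (succ zero) (succ zero)) (\(θ : Vec Nat (succ zero)). refl Nat (succ zero))
the term's type:
  Eq (Pi (h : Vec Nat (succ zero)). Eq Nat (succ zero) (succ zero)) (\(θ : Vec Nat (succ zero)). refl Nat (succ zero)) (\(j : Vec Nat (succ zero)). refl Nat (succ zero))


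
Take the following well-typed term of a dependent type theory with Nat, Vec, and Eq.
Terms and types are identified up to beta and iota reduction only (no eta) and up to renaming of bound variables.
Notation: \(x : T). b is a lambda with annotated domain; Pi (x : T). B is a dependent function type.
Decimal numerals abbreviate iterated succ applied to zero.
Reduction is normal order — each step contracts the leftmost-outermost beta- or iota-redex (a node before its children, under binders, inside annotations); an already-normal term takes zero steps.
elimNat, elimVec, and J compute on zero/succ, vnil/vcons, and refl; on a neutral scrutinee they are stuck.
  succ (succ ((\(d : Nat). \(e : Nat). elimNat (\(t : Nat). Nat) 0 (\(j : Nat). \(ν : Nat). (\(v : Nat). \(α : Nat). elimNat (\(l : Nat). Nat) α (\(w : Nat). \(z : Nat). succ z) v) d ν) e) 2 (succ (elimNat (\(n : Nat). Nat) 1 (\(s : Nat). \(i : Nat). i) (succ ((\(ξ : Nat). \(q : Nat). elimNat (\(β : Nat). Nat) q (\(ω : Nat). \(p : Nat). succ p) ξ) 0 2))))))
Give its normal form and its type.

normal form:
  6
type:
  Nat


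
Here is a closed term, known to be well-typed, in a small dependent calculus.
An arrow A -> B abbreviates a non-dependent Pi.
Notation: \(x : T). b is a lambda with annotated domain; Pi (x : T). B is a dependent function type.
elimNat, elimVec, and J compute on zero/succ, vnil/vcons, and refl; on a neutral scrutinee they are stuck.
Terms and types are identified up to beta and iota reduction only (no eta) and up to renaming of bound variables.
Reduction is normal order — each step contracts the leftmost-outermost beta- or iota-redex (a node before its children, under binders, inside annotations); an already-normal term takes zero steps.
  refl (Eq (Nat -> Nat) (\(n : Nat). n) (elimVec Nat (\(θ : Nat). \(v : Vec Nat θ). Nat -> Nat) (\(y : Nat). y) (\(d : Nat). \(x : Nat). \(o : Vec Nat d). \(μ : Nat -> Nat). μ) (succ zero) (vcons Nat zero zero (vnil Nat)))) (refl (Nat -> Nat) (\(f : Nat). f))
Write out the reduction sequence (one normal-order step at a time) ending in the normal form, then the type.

reduction (normal order):
  refl (Eq (Nat -> Nat) (\(n : Nat). n) (elimVec Nat (\(θ : Nat). \(v : Vec Nat θ). Nat -> Nat) (\(y : Nat). y) (\(d : Nat). \(x : Nat). \(o : Vec Nat d). \(μ : Nat -> Nat). μ) (succ zero) (vcons Nat zero zero (vnil Nat)))) (refl (Nat -> Nat) (\(f : Nat). f))
  ~> refl (Eq (Nat -> Nat) (\(n : Nat). n) ((\(θ : Nat). \(v : Nat). \(y : Vec Nat θ). \(d : Nat -> Nat). d) zero zero (vnil Nat) (elimVec Nat (\(x : Nat). \(o : Vec Nat x). Nat -> Nat) (\(μ : Nat). μ) (\(f : Nat). \(ρ : Nat). \(j : Vec Nat f). \(ζ : Nat -> Nat). ζ) zero (vnil Nat)))) (refl (Nat -> Nat) (\(h : Nat). h))
  ~> refl (Eq (Nat -> Nat) (\(n : Nat). n) ((\(θ : Nat). \(v : Vec Nat zero). \(y : Nat -> Nat). y) zero (vnil Nat) (elimVec Nat (\(d : Nat). \(x : Vec Nat d). Nat -> Nat) (\(o : Nat). o) (\(μ : Nat). \(f : Nat). \(ρ : Vec Nat μ). \(j : Nat -> Nat). j) zero (vnil Nat)))) (refl (Nat -> Nat) (\(ζ : Nat). ζ))
  ~> refl (Eq (Nat -> Nat) (\(n : Nat). n) ((\(θ : Vec Nat zero). \(v : Nat -> Nat). v) (vnil Nat) (elimVec Nat (\(y : Nat). \(d : Vec Nat y). Nat -> Nat) (\(x : Nat). x) (\(o : Nat). \(μ : Nat). \(f : Vec Nat o). \(ρ : Nat -> Nat). ρ) zero (vnil Nat)))) (refl (Nat -> Nat) (\(j : Nat). j))
  ~> refl (Eq (Nat -> Nat) (\(n : Nat). n) ((\(θ : Nat -> Nat). θ) (elimVec Nat (\(v : Nat). \(y : Vec Nat v). Nat -> Nat) (\(d : Nat). d) (\(x : Nat). \(o : Nat). \(μ : Vec Nat x). \(f : Nat -> Nat). f) zero (vnil Nat)))) (refl (Nat -> Nat) (\(ρ : Nat). ρ))
  ~> refl (Eq (Nat -> Nat) (\(n : Nat). n) (elimVec Nat (\(θ : Nat). \(v : Vec Nat θ). Nat -> Nat) (\(y : Nat). y) (\(d : Nat). \(x : Nat). \(o : Vec Nat d). \(μ : Nat -> Nat). μ) zero (vnil Nat))) (refl (Nat -> Nat) (\(f : Nat). f))
  ~> refl (Eq (Nat -> Nat) (\(n : Nat). n) (\(θ : Nat). θ)) (refl (Nat -> Nat) (\(v : Nat). v))
inferred type:
  Eq (Eq (Nat -> Nat) (\(n : Nat). n) (\(θ : Nat). θ)) (refl (Nat -> Nat) (\(v : Nat). v)) (refl (Nat -> Nat) (\(y : Nat). y))


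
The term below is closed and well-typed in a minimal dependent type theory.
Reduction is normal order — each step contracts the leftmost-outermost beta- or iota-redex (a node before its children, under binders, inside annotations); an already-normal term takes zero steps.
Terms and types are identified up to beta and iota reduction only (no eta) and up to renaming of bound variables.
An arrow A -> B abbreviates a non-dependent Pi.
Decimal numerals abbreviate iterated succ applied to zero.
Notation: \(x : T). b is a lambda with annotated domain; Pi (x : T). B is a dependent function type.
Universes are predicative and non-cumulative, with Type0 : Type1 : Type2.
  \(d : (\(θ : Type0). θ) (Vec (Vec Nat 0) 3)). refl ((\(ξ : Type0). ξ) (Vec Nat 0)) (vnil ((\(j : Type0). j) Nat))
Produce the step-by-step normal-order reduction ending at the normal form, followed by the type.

reduction (normal order):
  \(d : (\(θ : Type0). θ) (Vec (Vec Nat 0) 3)). refl ((\(ξ : Type0). ξ) (Vec Nat 0)) (vnil ((\(j : Type0). j) Nat))
  ~> \(d : Vec (Vec Nat 0) 3). refl ((\(θ : Type0). θ) (Vec Nat 0)) (vnil ((\(ξ : Type0). ξ) Nat))
  ~> \(d : Vec (Vec Nat 0) 3). refl (Vec Nat 0) (vnil ((\(θ : Type0). θ) Nat))
  ~> \(d : Vec (Vec Nat 0) 3). refl (Vec Nat 0) (vnil Nat)
the term's type:
  Vec (Vec Nat 0) 3 -> Eq (Vec Nat 0) (vnil Nat) (vnil Nat)


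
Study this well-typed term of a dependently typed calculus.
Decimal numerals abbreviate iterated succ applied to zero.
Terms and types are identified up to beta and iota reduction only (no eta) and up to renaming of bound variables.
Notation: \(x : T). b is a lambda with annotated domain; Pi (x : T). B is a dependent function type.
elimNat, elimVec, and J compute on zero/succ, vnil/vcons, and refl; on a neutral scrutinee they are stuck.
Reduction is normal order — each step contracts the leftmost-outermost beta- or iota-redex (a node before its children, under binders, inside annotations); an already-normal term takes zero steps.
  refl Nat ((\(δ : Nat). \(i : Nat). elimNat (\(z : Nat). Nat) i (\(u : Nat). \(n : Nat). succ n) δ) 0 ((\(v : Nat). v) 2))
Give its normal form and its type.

reduced normal form:
  refl Nat 2
inferred type:
  Eq Nat 2 2
observation: 4 normal-order steps normalize the term, beginning with a beta-redex.


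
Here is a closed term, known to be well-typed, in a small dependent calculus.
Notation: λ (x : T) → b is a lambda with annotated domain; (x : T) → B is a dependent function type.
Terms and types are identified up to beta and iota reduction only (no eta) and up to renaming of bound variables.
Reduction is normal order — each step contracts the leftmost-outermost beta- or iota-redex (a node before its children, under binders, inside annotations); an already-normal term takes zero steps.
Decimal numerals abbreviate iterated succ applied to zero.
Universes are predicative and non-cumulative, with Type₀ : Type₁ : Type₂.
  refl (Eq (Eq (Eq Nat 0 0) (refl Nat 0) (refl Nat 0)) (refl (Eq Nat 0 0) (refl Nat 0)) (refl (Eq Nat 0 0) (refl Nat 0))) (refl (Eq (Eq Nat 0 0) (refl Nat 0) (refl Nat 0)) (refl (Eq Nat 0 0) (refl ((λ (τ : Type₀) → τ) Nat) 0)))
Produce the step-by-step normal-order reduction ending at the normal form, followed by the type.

normal-order reduction:
  refl (Eq (Eq (Eq Nat 0 0) (refl Nat 0) (refl Nat 0)) (refl (Eq Nat 0 0) (refl Nat 0)) (refl (Eq Nat 0 0) (refl Nat 0))) (refl (Eq (Eq Nat 0 0) (refl Nat 0) (refl Nat 0)) (refl (Eq Nat 0 0) (refl ((λ (τ : Type₀) → τ) Nat) 0)))
  ~> refl (Eq (Eq (Eq Nat 0 0) (refl Nat 0) (refl Nat 0)) (refl (Eq Nat 0 0) (refl Nat 0)) (refl (Eq Nat 0 0) (refl Nat 0))) (refl (Eq (Eq Nat 0 0) (refl Nat 0) (refl Nat 0)) (refl (Eq Nat 0 0) (refl Nat 0)))
the term's type:
  Eq (Eq (Eq (Eq Nat 0 0) (refl Nat 0) (refl Nat 0)) (refl (Eq Nat 0 0) (refl Nat 0)) (refl (Eq Nat 0 0) (refl Nat 0))) (refl (Eq (Eq Nat 0 0) (refl Nat 0) (refl Nat 0)) (refl (Eq Nat 0 0) (refl Nat 0))) (refl (Eq (Eq Nat 0 0) (refl Nat 0) (refl Nat 0)) (refl (Eq Nat 0 0) (refl Nat 0)))


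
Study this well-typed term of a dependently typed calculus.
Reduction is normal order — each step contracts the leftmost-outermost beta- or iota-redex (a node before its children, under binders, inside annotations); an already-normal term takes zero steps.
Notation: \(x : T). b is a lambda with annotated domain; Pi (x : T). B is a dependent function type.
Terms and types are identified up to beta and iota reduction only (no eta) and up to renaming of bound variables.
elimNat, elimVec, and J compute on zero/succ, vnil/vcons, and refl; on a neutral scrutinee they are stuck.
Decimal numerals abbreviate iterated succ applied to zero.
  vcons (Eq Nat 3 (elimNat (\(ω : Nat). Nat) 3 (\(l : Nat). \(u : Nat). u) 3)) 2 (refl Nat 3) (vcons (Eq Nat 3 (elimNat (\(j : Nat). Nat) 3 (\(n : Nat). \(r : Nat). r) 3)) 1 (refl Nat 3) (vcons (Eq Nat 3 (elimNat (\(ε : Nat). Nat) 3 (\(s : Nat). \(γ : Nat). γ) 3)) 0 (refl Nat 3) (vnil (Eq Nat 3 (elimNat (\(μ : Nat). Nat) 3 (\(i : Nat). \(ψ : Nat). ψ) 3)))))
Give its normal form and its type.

reduced normal form:
  vcons (Eq Nat 3 3) 2 (refl Nat 3) (vcons (Eq Nat 3 3) 1 (refl Nat 3) (vcons (Eq Nat 3 3) 0 (refl Nat 3) (vnil (Eq Nat 3 3))))
type:
  Vec (Eq Nat 3 3) 3
observation: 40 normal-order steps normalize the term, beginning with an elimNat iota-redex.


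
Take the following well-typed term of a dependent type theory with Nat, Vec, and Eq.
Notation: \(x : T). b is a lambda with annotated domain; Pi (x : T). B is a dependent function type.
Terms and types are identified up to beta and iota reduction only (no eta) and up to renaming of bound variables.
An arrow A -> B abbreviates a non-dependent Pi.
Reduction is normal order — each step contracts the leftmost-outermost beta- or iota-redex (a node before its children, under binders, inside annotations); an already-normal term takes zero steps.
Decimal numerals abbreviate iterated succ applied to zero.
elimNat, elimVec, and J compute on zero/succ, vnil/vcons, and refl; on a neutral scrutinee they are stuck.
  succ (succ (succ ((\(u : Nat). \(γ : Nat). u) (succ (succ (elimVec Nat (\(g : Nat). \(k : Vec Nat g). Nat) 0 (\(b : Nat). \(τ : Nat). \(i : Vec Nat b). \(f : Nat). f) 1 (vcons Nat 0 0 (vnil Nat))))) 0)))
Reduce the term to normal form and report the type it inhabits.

normal form:
  5
the term's type:
  Nat


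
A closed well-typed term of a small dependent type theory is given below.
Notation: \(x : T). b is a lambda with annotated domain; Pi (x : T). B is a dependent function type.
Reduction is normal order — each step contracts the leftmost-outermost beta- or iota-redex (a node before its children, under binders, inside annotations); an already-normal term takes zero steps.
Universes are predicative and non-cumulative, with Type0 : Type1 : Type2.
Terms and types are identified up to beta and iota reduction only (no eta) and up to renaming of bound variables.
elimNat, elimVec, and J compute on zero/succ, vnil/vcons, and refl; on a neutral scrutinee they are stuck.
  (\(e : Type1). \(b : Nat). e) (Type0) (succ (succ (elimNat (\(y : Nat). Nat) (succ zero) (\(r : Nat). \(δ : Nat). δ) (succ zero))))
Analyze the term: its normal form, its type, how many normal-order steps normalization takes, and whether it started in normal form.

resulting normal form:
  Type0
the term's type:
  Type1
steps to reach normal form (normal order): 2
already normal: no
first contracted redex: a beta-redex


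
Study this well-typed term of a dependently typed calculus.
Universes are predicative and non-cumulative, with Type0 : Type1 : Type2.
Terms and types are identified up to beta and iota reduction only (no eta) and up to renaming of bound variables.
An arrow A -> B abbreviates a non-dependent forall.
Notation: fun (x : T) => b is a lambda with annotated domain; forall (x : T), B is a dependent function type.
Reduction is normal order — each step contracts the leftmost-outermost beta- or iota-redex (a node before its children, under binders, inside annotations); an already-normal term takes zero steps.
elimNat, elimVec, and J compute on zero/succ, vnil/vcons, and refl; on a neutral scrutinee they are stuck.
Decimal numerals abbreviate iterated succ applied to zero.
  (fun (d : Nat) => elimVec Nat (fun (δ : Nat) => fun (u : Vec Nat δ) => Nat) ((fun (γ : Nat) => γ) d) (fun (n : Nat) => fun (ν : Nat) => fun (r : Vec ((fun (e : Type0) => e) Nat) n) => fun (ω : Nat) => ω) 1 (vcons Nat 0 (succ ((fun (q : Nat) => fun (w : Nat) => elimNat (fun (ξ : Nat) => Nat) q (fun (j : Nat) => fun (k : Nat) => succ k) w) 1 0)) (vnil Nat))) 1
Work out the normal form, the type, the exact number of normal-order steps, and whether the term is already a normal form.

resulting normal form:
  1
the term's type:
  Nat
normal-order step count: 8
started in normal form: no
first redex: a beta-redex


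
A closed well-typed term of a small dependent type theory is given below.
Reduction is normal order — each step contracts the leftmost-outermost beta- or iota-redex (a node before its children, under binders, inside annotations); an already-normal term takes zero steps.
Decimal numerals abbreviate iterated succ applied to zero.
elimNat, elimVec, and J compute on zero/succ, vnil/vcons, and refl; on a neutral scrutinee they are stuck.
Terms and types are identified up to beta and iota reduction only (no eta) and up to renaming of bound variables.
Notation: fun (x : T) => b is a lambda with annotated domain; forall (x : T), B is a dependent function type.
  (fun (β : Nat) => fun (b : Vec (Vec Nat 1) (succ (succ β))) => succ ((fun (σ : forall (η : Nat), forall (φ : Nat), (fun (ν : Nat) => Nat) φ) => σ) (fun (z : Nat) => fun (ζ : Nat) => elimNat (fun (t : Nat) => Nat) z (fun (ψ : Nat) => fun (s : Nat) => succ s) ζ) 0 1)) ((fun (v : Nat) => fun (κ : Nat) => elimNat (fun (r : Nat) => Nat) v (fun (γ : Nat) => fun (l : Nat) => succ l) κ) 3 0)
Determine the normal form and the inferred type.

resulting normal form:
  fun (β : Vec (Vec Nat 1) 5) => 2
the term's type:
  forall (β : Vec (Vec Nat 1) 5), Nat


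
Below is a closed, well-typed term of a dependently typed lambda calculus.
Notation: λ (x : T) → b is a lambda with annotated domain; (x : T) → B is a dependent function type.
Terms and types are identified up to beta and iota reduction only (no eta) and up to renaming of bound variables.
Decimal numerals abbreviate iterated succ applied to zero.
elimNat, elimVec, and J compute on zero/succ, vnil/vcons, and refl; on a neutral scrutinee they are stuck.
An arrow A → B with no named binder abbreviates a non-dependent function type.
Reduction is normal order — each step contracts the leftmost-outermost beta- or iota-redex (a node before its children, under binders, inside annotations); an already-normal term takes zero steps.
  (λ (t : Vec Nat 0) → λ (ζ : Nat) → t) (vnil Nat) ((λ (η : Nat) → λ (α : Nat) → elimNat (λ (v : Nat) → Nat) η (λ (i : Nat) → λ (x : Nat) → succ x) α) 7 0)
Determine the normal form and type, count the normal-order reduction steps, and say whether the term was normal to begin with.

normal form:
  vnil Nat
the term's type:
  Vec Nat 0
normal-order step count: 2
started in normal form: no
first contracted redex: a beta-redex


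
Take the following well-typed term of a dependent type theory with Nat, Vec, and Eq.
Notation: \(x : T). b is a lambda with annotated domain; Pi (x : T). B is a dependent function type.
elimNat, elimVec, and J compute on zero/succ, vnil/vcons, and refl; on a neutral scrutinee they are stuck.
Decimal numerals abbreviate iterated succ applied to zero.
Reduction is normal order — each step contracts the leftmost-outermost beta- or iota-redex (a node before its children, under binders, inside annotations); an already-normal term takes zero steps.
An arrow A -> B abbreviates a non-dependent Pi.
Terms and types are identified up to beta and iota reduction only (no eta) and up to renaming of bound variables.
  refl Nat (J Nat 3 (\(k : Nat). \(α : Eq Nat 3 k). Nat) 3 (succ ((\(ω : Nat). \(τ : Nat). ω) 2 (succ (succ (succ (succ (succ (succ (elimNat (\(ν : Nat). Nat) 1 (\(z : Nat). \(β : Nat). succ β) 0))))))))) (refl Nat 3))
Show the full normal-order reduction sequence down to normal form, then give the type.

reduction (normal order):
  refl Nat (J Nat 3 (\(k : Nat). \(α : Eq Nat 3 k). Nat) 3 (succ ((\(ω : Nat). \(τ : Nat). ω) 2 (succ (succ (succ (succ (succ (succ (elimNat (\(ν : Nat). Nat) 1 (\(z : Nat). \(β : Nat). succ β) 0))))))))) (refl Nat 3))
  ~> refl Nat 3
the term's type:
  Eq Nat 3 3


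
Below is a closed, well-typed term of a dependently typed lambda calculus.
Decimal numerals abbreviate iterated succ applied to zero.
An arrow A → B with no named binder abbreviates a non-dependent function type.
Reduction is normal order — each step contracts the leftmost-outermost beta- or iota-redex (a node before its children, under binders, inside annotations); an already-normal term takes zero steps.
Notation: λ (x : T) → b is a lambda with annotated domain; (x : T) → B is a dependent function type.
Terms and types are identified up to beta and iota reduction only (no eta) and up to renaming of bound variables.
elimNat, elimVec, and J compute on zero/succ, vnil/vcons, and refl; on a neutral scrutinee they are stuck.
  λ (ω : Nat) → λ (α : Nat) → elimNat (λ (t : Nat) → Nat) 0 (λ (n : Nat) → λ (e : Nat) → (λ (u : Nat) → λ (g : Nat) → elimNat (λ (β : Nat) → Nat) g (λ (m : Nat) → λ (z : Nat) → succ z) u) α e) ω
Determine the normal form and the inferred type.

normal form:
  λ (ω : Nat) → λ (α : Nat) → elimNat (λ (t : Nat) → Nat) 0 (λ (n : Nat) → λ (e : Nat) → elimNat (λ (u : Nat) → Nat) e (λ (g : Nat) → λ (β : Nat) → succ β) α) ω
inferred type:
  Nat → Nat → Nat
observation: 2 normal-order steps normalize the term, beginning with a beta-redex.


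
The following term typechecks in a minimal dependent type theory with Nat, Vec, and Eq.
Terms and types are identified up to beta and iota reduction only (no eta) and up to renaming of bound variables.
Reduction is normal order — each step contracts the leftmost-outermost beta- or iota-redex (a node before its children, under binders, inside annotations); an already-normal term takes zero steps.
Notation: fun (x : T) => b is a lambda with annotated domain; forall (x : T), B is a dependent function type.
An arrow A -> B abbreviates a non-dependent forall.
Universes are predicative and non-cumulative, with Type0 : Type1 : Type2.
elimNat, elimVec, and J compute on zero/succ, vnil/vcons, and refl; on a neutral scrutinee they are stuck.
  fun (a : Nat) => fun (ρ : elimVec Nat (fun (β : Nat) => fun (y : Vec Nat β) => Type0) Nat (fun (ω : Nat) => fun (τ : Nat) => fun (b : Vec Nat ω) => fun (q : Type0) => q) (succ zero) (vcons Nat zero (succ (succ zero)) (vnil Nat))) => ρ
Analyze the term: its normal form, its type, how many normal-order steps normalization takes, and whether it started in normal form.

reduced normal form:
  fun (a : Nat) => fun (ρ : Nat) => ρ
inferred type:
  Nat -> Nat -> Nat
reduction steps (normal order): 6
already normal: no
first redex: an elimVec iota-redex


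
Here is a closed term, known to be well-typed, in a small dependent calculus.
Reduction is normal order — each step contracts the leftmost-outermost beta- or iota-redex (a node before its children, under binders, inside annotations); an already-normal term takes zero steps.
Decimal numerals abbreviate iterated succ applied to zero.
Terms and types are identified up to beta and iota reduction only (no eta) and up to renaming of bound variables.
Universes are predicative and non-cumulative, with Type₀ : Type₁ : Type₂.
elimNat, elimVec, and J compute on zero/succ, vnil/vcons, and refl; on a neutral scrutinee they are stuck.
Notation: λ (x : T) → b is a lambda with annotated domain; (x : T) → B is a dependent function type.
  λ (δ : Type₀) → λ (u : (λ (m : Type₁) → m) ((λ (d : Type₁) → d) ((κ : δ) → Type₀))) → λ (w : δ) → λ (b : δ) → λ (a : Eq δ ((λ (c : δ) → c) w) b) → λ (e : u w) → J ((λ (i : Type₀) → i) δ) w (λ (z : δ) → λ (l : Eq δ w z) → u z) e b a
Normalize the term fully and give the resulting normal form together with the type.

normal form:
  λ (δ : Type₀) → λ (u : (m : δ) → Type₀) → λ (d : δ) → λ (κ : δ) → λ (w : Eq δ d κ) → λ (b : u d) → J δ d (λ (a : δ) → λ (c : Eq δ d a) → u a) b κ w
type:
  (δ : Type₀) → (u : (m : δ) → Type₀) → (d : δ) → (κ : δ) → (w : Eq δ d κ) → (b : u d) → u κ


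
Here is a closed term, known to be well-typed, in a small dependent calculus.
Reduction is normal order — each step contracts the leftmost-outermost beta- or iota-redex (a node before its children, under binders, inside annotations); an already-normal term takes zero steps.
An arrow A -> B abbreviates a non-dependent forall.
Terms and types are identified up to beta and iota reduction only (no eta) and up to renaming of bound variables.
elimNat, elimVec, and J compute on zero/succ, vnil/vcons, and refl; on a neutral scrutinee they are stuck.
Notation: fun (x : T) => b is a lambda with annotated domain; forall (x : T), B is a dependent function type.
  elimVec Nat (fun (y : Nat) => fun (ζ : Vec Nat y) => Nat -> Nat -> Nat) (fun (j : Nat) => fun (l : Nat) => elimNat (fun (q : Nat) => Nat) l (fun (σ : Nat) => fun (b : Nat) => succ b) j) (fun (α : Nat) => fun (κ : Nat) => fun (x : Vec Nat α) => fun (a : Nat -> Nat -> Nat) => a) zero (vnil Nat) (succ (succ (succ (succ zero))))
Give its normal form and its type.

resulting normal form:
  fun (y : Nat) => succ (succ (succ (succ y)))
type:
  Nat -> Nat


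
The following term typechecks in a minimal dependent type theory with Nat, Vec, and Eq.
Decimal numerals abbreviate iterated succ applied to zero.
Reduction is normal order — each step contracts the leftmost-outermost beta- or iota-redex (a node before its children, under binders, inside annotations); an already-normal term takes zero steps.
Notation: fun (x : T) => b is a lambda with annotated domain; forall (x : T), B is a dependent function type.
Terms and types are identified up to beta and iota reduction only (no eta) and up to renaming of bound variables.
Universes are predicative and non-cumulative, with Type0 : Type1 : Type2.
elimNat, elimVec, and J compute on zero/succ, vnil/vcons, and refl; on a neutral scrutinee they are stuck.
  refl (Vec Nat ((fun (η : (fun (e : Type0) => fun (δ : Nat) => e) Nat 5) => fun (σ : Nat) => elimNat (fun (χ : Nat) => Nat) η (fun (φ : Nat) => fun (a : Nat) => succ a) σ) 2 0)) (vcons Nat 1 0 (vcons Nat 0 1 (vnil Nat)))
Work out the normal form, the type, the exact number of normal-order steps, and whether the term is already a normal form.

reduced normal form:
  refl (Vec Nat 2) (vcons Nat 1 0 (vcons Nat 0 1 (vnil Nat)))
the term's type:
  Eq (Vec Nat 2) (vcons Nat 1 0 (vcons Nat 0 1 (vnil Nat))) (vcons Nat 1 0 (vcons Nat 0 1 (vnil Nat)))
normal-order step count: 3
term was already normal: no
first redex: a beta-redex


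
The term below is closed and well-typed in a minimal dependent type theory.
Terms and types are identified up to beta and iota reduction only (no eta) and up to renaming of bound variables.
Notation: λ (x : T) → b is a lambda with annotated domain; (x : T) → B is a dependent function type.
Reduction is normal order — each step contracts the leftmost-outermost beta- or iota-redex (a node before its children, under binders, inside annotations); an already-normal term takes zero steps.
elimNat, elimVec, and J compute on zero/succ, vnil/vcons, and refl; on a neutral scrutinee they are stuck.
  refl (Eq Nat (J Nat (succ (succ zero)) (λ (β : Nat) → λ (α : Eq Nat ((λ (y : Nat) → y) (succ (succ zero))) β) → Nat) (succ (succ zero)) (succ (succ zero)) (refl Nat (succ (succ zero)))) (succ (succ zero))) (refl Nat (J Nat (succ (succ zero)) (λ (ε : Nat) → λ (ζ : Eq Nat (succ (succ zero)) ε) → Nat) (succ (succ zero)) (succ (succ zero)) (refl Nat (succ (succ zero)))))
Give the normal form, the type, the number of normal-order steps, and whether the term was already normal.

normal form:
  refl (Eq Nat (succ (succ zero)) (succ (succ zero))) (refl Nat (succ (succ zero)))
inferred type:
  Eq (Eq Nat (succ (succ zero)) (succ (succ zero))) (refl Nat (succ (succ zero))) (refl Nat (succ (succ zero)))
normal-order step count: 2
already normal: no
first contracted redex: a J iota-redex


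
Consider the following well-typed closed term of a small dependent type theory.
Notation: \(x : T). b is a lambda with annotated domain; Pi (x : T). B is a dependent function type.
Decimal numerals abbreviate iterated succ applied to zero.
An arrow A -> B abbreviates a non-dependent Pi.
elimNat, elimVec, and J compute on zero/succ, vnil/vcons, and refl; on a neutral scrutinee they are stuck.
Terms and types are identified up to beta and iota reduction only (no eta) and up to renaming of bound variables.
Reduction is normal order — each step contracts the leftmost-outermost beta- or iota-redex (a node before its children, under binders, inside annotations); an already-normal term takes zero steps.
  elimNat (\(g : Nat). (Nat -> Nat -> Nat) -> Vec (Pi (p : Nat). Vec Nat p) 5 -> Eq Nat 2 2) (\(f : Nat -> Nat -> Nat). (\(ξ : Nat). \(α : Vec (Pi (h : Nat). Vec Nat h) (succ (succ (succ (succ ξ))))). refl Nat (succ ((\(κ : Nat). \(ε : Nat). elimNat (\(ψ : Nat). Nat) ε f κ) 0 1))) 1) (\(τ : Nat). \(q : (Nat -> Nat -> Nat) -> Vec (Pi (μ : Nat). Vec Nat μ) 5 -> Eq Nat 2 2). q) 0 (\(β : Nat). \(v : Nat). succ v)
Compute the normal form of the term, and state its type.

resulting normal form:
  \(g : Vec (Pi (p : Nat). Vec Nat p) 5). refl Nat 2
the term's type:
  Vec (Pi (g : Nat). Vec Nat g) 5 -> Eq Nat 2 2


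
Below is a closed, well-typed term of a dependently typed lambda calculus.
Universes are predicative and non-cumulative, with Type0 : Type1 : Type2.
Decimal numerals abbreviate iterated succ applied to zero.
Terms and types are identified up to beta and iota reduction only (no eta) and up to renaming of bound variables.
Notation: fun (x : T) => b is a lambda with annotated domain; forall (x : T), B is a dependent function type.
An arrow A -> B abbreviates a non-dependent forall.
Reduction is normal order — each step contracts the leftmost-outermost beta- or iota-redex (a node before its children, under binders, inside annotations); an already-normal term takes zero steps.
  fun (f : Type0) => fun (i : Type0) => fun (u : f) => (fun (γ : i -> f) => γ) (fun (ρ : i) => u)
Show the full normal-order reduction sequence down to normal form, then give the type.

reduction (normal order):
  fun (f : Type0) => fun (i : Type0) => fun (u : f) => (fun (γ : i -> f) => γ) (fun (ρ : i) => u)
  ~> fun (f : Type0) => fun (i : Type0) => fun (u : f) => fun (γ : i) => u
type:
  forall (f : Type0), forall (i : Type0), f -> i -> f


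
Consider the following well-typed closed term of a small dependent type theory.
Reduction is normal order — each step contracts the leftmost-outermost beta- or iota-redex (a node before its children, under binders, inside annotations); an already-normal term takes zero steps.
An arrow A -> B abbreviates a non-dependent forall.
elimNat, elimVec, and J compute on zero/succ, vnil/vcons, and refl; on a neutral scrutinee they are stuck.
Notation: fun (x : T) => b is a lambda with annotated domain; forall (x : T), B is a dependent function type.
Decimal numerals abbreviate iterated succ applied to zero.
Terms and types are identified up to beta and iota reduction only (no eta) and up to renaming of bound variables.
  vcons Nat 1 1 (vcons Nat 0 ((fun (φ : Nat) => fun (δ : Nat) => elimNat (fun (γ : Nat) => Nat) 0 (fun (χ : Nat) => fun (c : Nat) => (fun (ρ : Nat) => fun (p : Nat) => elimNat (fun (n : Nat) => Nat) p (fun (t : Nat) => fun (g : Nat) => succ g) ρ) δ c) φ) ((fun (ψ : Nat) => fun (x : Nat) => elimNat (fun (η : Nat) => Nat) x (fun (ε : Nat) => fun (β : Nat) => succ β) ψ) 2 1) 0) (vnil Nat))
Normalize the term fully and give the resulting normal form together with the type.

normal form:
  vcons Nat 1 1 (vcons Nat 0 0 (vnil Nat))
type:
  Vec Nat 2


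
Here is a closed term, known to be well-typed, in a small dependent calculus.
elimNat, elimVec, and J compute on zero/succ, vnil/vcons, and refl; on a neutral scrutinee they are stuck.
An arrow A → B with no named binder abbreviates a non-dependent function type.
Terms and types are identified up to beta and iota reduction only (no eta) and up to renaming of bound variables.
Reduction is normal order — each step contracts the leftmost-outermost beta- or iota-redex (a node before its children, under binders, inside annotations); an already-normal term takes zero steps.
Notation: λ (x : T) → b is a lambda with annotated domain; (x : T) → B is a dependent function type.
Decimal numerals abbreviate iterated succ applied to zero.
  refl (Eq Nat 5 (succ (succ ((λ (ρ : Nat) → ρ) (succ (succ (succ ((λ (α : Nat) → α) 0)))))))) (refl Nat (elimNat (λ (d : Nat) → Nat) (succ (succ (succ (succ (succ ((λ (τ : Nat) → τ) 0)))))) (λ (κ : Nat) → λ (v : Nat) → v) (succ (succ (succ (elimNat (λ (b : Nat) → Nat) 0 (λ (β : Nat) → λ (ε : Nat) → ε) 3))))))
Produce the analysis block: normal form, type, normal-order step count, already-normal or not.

reduced normal form:
  refl (Eq Nat 5 5) (refl Nat 5)
inferred type:
  Eq (Eq Nat 5 5) (refl Nat 5) (refl Nat 5)
normal-order step count: 23
started in normal form: no
first contracted redex: a beta-redex


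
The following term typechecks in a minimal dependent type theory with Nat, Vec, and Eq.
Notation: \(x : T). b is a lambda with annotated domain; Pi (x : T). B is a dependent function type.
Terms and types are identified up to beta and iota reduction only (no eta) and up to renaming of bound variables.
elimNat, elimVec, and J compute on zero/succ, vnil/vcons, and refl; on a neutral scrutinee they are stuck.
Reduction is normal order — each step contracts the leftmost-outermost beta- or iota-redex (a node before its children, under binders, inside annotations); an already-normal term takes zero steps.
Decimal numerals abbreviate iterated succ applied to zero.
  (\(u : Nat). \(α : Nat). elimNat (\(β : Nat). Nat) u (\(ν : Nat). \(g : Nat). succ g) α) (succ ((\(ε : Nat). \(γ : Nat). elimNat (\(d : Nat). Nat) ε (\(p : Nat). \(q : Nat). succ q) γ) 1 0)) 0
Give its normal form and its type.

normal form:
  2
type:
  Nat
observation: the leftmost-outermost redex is a beta-redex, and normalization takes 6 steps.


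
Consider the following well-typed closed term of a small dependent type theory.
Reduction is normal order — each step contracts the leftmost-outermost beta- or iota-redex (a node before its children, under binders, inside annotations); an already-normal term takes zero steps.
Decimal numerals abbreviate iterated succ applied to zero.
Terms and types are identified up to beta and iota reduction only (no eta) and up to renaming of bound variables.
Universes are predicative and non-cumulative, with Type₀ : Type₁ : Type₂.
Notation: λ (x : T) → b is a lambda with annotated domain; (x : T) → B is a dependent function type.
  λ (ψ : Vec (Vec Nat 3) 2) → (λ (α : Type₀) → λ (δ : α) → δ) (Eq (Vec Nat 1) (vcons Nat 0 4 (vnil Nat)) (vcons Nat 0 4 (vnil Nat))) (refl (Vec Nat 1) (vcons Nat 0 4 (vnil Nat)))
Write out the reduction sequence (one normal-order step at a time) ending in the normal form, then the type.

reduction (normal order):
  λ (ψ : Vec (Vec Nat 3) 2) → (λ (α : Type₀) → λ (δ : α) → δ) (Eq (Vec Nat 1) (vcons Nat 0 4 (vnil Nat)) (vcons Nat 0 4 (vnil Nat))) (refl (Vec Nat 1) (vcons Nat 0 4 (vnil Nat)))
  ~> λ (ψ : Vec (Vec Nat 3) 2) → (λ (α : Eq (Vec Nat 1) (vcons Nat 0 4 (vnil Nat)) (vcons Nat 0 4 (vnil Nat))) → α) (refl (Vec Nat 1) (vcons Nat 0 4 (vnil Nat)))
  ~> λ (ψ : Vec (Vec Nat 3) 2) → refl (Vec Nat 1) (vcons Nat 0 4 (vnil Nat))
inferred type:
  (ψ : Vec (Vec Nat 3) 2) → Eq (Vec Nat 1) (vcons Nat 0 4 (vnil Nat)) (vcons Nat 0 4 (vnil Nat))


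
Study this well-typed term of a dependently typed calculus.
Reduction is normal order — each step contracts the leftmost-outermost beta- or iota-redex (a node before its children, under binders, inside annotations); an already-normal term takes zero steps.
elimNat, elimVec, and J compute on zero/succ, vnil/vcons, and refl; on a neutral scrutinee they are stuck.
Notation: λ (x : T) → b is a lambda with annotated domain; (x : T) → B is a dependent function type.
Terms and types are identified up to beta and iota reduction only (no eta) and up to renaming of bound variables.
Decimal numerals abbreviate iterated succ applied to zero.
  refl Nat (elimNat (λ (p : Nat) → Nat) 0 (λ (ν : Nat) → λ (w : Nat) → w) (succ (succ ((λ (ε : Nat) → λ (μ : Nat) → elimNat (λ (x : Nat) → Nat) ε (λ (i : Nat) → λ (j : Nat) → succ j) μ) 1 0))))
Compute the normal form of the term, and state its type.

normal form:
  refl Nat 0
the term's type:
  Eq Nat 0 0


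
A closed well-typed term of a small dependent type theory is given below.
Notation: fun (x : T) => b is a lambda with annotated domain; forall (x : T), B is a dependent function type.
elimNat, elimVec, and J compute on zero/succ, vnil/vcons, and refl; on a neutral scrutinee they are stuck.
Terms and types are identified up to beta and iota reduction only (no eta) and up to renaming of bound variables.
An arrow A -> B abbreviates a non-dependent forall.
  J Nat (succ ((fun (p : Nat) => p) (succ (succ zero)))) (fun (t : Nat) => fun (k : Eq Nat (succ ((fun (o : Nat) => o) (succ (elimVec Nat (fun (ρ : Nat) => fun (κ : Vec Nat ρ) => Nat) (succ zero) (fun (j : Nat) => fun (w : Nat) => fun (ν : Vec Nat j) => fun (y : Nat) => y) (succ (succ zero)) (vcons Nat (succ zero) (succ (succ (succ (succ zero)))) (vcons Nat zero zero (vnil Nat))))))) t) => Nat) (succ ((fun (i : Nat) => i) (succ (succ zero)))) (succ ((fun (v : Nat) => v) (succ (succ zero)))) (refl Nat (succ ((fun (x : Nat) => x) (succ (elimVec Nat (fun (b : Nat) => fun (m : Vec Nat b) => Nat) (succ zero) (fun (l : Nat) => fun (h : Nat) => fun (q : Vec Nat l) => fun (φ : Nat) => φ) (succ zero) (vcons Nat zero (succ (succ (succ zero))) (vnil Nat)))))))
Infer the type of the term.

the term's type:
  Nat
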